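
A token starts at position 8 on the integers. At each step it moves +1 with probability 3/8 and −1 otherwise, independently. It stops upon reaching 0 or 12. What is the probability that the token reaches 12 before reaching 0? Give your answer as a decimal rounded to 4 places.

Let r = q/p = (5/8)/(3/8) = 5/3. The recurrence P(i) = p·P(i+1) + q·P(i−1) with P(0)=0, P(12)=1 gives P(i) = (1 − r^i)/(1 − r^12).
P(8) = (1 − (5/3)^8) / (1 − (5/3)^12) = 57186/447811 ≈ 0.1277.

0.1277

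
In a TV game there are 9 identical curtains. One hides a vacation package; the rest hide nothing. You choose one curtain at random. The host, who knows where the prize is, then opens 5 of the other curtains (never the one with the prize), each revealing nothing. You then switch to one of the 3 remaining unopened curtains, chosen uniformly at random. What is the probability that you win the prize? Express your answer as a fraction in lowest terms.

8/27

Your original curtain holds the prize with probability 1/9, so the other 8 collectively hold it with probability 8/9.
The host can always find 5 empty curtains to open, so the reveals don't change that 8/9; it is now spread over the 3 remaining unopened curtains.
P(win by switching) = (8/9) · (1/3) = 8/27.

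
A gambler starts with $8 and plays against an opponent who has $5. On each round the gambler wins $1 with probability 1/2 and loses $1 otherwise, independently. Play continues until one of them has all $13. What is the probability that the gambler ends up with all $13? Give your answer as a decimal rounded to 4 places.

With a fair step, P(i) = ½P(i−1) + ½P(i+1) with P(0)=0, P(13)=1 has the linear solution P(i) = i/13.
P(8) = 8/13 ≈ 0.6154.

0.6154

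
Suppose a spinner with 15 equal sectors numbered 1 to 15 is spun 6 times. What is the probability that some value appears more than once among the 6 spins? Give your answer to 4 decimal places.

0.6836

P(all 6 different) = 15/15 · 14/15 · ··· · 10/15 ≈ 0.3164.
P(at least two equal) = 1 − 0.3164 = 0.6836.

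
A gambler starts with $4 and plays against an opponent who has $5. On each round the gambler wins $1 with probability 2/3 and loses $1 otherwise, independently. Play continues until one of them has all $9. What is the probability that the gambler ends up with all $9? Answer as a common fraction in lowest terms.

480/511

Let r = q/p = (1/3)/(2/3) = 1/2. The recurrence P(i) = p·P(i+1) + q·P(i−1) with P(0)=0, P(9)=1 gives P(i) = (1 − r^i)/(1 − r^9).
P(4) = (1 − (1/2)^4) / (1 − (1/2)^9) = 480/511.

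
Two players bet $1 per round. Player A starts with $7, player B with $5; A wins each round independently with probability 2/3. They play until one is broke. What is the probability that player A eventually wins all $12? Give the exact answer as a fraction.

4064/4095

Let r = q/p = (1/3)/(2/3) = 1/2. The recurrence P(i) = p·P(i+1) + q·P(i−1) with P(0)=0, P(12)=1 gives P(i) = (1 − r^i)/(1 − r^12).
P(7) = (1 − (1/2)^7) / (1 − (1/2)^12) = 4064/4095.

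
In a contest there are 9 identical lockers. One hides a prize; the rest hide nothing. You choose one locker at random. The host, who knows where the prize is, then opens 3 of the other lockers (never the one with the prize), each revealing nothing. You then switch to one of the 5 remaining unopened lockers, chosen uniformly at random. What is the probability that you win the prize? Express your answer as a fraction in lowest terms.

Your original locker holds the prize with probability 1/9, so the other 8 collectively hold it with probability 8/9.
The host can always find 3 empty lockers to open, so the reveals don't change that 8/9; it is now spread over the 5 remaining unopened lockers.
P(win by switching) = (8/9) · (1/5) = 8/45.

8/45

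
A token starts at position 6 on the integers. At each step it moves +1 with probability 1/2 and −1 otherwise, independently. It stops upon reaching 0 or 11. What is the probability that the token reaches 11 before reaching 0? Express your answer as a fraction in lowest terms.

6/11

With a fair step, P(i) = ½P(i−1) + ½P(i+1) with P(0)=0, P(11)=1 has the linear solution P(i) = i/11.
P(6) = 6/11.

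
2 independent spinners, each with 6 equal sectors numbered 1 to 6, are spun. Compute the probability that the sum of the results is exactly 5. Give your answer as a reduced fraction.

1/9

There are 6^2 = 36 equally likely outcomes.
The number of ordered 2-tuples from {1,…,6} summing to 5 is 4.
P(sum = 5) = 4/36 = 1/9.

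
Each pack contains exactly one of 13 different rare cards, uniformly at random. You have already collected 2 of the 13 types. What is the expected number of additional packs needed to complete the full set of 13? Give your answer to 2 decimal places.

Starting from 2 distinct types, each trial gives a new one with probability (13−i)/13 when i types are held, so the wait for the next new type is 13/(13−i).
E = 13/11 + 13/10 + 13/9 + 13/8 + 13/7 + 13/6 + 13/5 + 13/4 + 13/3 + 13/2 + 13/1 = 1088243/27720 ≈ 39.26.

39.26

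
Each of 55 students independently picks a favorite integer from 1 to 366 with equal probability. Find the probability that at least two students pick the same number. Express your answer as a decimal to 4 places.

0.9861

It's easier to compute the probability that all 55 are distinct.
P(all distinct) = 366/366 · 365/366 · ··· · 312/366 ≈ 0.0139.
So the probability of at least one match is 1 − 0.0139 = 0.9861.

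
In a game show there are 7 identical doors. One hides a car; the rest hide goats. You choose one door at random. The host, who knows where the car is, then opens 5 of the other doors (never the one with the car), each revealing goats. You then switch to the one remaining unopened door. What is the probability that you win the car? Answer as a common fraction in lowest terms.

Your original door holds the car with probability 1/7, so the other 6 collectively hold it with probability 6/7.
The host can always find 5 empty doors to open, so the reveals don't change that 6/7; it is now spread over the 1 remaining unopened door.
P(win by switching) = (6/7) · (1/1) = 6/7.

6/7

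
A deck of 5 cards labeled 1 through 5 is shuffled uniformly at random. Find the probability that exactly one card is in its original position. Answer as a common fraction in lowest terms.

Choose which one is fixed: C(5,1) = 5 ways.
The remaining 4 must have no fixed point: D(4) = 9.
P = 5·9/120 = 3/8.

3/8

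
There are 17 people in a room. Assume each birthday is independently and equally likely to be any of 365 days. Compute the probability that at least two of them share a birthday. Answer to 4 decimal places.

0.3150

It's easier to compute the probability that all 17 are distinct.
P(all distinct) = 365/365 · 364/365 · ··· · 349/365 ≈ 0.6850.
So the probability of at least one match is 1 − 0.6850 = 0.3150.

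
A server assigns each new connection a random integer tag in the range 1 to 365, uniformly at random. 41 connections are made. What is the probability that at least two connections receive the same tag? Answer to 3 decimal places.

It's easier to compute the probability that all 41 are distinct.
P(all distinct) = 365/365 · 364/365 · ··· · 325/365 ≈ 0.097.
So the probability of at least one match is 1 − 0.097 = 0.903.

0.903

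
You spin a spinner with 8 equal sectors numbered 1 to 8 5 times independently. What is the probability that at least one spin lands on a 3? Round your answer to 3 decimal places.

0.487

P(no spin lands on a 3) = (7/8)^5 ≈ 0.513.
P(at least one) = 1 − 0.513 = 0.487.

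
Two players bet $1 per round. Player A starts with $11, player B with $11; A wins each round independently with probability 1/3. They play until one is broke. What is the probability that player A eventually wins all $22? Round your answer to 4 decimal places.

0.0005

Let r = q/p = (2/3)/(1/3) = 2. The recurrence P(i) = p·P(i+1) + q·P(i−1) with P(0)=0, P(22)=1 gives P(i) = (1 − r^i)/(1 − r^22).
P(11) = (1 − (2)^11) / (1 − (2)^22) = 1/2049 ≈ 0.0005.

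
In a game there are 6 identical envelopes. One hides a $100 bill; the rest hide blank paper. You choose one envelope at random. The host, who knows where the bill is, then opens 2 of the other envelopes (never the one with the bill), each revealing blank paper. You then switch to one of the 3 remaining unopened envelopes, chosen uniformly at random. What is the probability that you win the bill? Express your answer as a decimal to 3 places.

0.278

Your original envelope holds the bill with probability 1/6, so the other 5 collectively hold it with probability 5/6.
The host can always find 2 empty envelopes to open, so the reveals don't change that 5/6; it is now spread over the 3 remaining unopened envelopes.
P(win by switching) = (5/6) · (1/3) = 5/18 ≈ 0.278.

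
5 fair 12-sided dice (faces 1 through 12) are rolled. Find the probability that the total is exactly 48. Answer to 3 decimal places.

0.007

There are 12^5 = 248832 equally likely outcomes.
The number of ordered 5-tuples from {1,…,12} summing to 48 is 1815.
P(sum = 48) = 1815/248832 = 605/82944 ≈ 0.007.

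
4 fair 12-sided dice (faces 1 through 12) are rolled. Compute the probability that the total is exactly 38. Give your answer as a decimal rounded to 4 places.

There are 12^4 = 20736 equally likely outcomes.
The number of ordered 4-tuples from {1,…,12} summing to 38 is 286.
P(sum = 38) = 286/20736 = 143/10368 ≈ 0.0138.

0.0138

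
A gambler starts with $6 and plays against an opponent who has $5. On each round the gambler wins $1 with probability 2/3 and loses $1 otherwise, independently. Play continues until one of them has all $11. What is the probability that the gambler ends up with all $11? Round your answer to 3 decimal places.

Let r = q/p = (1/3)/(2/3) = 1/2. The recurrence P(i) = p·P(i+1) + q·P(i−1) with P(0)=0, P(11)=1 gives P(i) = (1 − r^i)/(1 − r^11).
P(6) = (1 − (1/2)^6) / (1 − (1/2)^11) = 2016/2047 ≈ 0.985.

0.985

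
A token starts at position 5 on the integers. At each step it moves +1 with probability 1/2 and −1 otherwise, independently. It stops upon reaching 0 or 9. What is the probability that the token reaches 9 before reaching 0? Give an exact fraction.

With a fair step, P(i) = ½P(i−1) + ½P(i+1) with P(0)=0, P(9)=1 has the linear solution P(i) = i/9.
P(5) = 5/9.

5/9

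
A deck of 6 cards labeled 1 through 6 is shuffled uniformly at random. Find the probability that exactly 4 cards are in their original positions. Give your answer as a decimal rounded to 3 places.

Choose which 4 of the 6 are fixed: C(6,4) = 15 ways.
The remaining 2 must have no fixed point: D(2) = 1.
P = 15·1/720 = 1/48 ≈ 0.021.

0.021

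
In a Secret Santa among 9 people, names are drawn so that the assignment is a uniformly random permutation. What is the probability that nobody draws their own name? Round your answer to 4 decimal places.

0.3679

This is the derangement probability: permutations of 9 with no fixed point.
D(9) = 9! · (1 − 1/1! + 1/2! − ··· + (−1)^9/9!) = 133496.
P = 133496/362880 = 16687/45360 ≈ 0.3679.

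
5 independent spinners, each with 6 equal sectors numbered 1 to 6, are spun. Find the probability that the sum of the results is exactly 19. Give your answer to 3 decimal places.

0.095

There are 6^5 = 7776 equally likely outcomes.
The number of ordered 5-tuples from {1,…,6} summing to 19 is 735.
P(sum = 19) = 735/7776 = 245/2592 ≈ 0.095.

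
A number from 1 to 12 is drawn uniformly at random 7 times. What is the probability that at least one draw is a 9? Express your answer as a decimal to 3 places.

0.456

P(no draw is a 9) = (11/12)^7 ≈ 0.544.
P(at least one) = 1 − 0.544 = 0.456.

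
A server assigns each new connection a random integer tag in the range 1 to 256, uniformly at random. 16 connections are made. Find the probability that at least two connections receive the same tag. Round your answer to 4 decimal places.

0.3803

It's easier to compute the probability that all 16 are distinct.
P(all distinct) = 256/256 · 255/256 · ··· · 241/256 ≈ 0.6197.
So the probability of at least one match is 1 − 0.6197 = 0.3803.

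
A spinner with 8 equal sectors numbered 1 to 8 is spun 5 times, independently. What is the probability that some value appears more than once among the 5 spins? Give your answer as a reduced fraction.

P(all 5 different) = 8/8 · 7/8 · ··· · 4/8 = 105/512.
P(at least two equal) = 1 − 105/512 = 407/512.

407/512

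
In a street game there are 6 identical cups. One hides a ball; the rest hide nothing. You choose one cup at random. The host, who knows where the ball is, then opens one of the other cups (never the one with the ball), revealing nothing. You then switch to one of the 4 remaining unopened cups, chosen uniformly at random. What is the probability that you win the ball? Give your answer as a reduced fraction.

Your original cup holds the ball with probability 1/6, so the other 5 collectively hold it with probability 5/6.
The host can always find an empty cup to open, so this doesn't change that 5/6; it is now spread over the 4 remaining unopened cups.
P(win by switching) = (5/6) · (1/4) = 5/24.

5/24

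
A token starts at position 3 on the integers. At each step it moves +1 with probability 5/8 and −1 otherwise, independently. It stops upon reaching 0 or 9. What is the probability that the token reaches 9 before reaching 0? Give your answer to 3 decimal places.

0.792

Let r = q/p = (3/8)/(5/8) = 3/5. The recurrence P(i) = p·P(i+1) + q·P(i−1) with P(0)=0, P(9)=1 gives P(i) = (1 − r^i)/(1 − r^9).
P(3) = (1 − (3/5)^3) / (1 − (3/5)^9) = 15625/19729 ≈ 0.792.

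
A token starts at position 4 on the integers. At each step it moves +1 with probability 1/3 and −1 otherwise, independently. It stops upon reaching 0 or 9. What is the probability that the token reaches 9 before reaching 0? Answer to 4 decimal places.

0.0294

Let r = q/p = (2/3)/(1/3) = 2. The recurrence P(i) = p·P(i+1) + q·P(i−1) with P(0)=0, P(9)=1 gives P(i) = (1 − r^i)/(1 − r^9).
P(4) = (1 − (2)^4) / (1 − (2)^9) = 15/511 ≈ 0.0294.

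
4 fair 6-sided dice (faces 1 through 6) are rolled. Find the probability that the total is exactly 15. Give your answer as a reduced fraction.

There are 6^4 = 1296 equally likely outcomes.
The number of ordered 4-tuples from {1,…,6} summing to 15 is 140.
P(sum = 15) = 140/1296 = 35/324.

35/324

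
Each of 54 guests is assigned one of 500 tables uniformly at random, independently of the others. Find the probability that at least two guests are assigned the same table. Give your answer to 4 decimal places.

It's easier to compute the probability that all 54 are distinct.
P(all distinct) = 500/500 · 499/500 · ··· · 447/500 ≈ 0.0513.
So the probability of at least one match is 1 − 0.0513 = 0.9487.

0.9487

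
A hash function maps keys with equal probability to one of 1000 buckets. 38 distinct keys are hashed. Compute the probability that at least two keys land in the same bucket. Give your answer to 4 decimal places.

It's easier to compute the probability that all 38 are distinct.
P(all distinct) = 1000/1000 · 999/1000 · ··· · 963/1000 ≈ 0.4907.
So the probability of at least one match is 1 − 0.4907 = 0.5093.

0.5093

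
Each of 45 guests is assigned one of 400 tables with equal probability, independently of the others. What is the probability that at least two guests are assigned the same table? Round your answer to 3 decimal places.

0.924

It's easier to compute the probability that all 45 are distinct.
P(all distinct) = 400/400 · 399/400 · ··· · 356/400 ≈ 0.076.
So the probability of at least one match is 1 − 0.076 = 0.924.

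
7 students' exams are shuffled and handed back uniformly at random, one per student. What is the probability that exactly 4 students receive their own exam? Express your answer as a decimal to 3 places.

0.014

Choose which 4 of the 7 are fixed: C(7,4) = 35 ways.
The remaining 3 must have no fixed point: D(3) = 2.
P = 35·2/5040 = 1/72 ≈ 0.014.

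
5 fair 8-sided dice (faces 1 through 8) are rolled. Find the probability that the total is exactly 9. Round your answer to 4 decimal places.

0.0021

There are 8^5 = 32768 equally likely outcomes.
The number of ordered 5-tuples from {1,…,8} summing to 9 is 70.
P(sum = 9) = 70/32768 = 35/16384 ≈ 0.0021.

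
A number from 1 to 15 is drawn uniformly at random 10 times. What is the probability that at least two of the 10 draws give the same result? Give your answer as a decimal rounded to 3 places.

P(all 10 different) = 15/15 · 14/15 · ··· · 6/15 ≈ 0.019.
P(at least two equal) = 1 − 0.019 = 0.981.

0.981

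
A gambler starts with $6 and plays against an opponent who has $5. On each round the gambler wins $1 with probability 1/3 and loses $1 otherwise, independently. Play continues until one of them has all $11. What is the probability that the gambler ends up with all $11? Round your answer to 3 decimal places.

Let r = q/p = (2/3)/(1/3) = 2. The recurrence P(i) = p·P(i+1) + q·P(i−1) with P(0)=0, P(11)=1 gives P(i) = (1 − r^i)/(1 − r^11).
P(6) = (1 − (2)^6) / (1 − (2)^11) = 63/2047 ≈ 0.031.

0.031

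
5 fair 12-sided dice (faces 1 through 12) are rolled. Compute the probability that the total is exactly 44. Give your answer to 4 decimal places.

0.0181

There are 12^5 = 248832 equally likely outcomes.
The number of ordered 5-tuples from {1,…,12} summing to 44 is 4495.
P(sum = 44) = 4495/248832 ≈ 0.0181.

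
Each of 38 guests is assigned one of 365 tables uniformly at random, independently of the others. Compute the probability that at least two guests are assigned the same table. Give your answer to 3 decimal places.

0.864

It's easier to compute the probability that all 38 are distinct.
P(all distinct) = 365/365 · 364/365 · ··· · 328/365 ≈ 0.136.
So the probability of at least one match is 1 − 0.136 = 0.864.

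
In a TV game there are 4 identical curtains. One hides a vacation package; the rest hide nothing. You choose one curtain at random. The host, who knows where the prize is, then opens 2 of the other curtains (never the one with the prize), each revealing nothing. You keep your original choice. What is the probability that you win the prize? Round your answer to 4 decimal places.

The host can always open 2 empty curtains regardless of your choice, so the reveals give no information about your original curtain.
P(win by staying) = 1/4 ≈ 0.2500.

0.2500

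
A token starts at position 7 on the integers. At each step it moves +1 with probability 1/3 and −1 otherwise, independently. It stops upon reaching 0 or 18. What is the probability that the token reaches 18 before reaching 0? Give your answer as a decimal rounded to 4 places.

Let r = q/p = (2/3)/(1/3) = 2. The recurrence P(i) = p·P(i+1) + q·P(i−1) with P(0)=0, P(18)=1 gives P(i) = (1 − r^i)/(1 − r^18).
P(7) = (1 − (2)^7) / (1 − (2)^18) = 127/262143 ≈ 0.0005.

0.0005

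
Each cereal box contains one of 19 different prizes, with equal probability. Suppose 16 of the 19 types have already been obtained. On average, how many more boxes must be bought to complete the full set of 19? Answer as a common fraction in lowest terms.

209/6

Starting from 16 distinct types, each trial gives a new one with probability (19−i)/19 when i types are held, so the wait for the next new type is 19/(19−i).
E = 19/3 + 19/2 + 19/1 = 209/6.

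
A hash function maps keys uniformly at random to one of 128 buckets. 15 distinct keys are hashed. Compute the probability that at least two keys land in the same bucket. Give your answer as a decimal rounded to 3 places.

It's easier to compute the probability that all 15 are distinct.
P(all distinct) = 128/128 · 127/128 · ··· · 114/128 ≈ 0.426.
So the probability of at least one match is 1 − 0.426 = 0.574.

0.574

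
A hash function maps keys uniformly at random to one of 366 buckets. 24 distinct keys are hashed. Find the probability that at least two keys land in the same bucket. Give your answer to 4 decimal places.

It's easier to compute the probability that all 24 are distinct.
P(all distinct) = 366/366 · 365/366 · ··· · 343/366 ≈ 0.4627.
So the probability of at least one match is 1 − 0.4627 = 0.5373.

0.5373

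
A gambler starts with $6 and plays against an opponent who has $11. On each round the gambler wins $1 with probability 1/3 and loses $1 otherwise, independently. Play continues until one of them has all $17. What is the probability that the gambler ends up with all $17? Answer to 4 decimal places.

Let r = q/p = (2/3)/(1/3) = 2. The recurrence P(i) = p·P(i+1) + q·P(i−1) with P(0)=0, P(17)=1 gives P(i) = (1 − r^i)/(1 − r^17).
P(6) = (1 − (2)^6) / (1 − (2)^17) = 63/131071 ≈ 0.0005.

0.0005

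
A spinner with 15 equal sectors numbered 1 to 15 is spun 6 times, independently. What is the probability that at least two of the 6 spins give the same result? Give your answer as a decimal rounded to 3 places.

0.684

P(all 6 different) = 15/15 · 14/15 · ··· · 10/15 ≈ 0.316.
P(at least two equal) = 1 − 0.316 = 0.684.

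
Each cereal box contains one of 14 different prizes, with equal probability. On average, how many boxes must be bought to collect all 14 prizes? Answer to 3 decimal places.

After i distinct types are collected, each trial gives a new one with probability (14−i)/14, so the expected wait for the next new type is 14/(14−i).
E = 14/14 + 14/13 + 14/12 + 14/11 + 14/10 + 14/9 + 14/8 + 14/7 + 14/6 + 14/5 + 14/4 + 14/3 + 14/2 + 14/1 = 1171733/25740 ≈ 45.522.

45.522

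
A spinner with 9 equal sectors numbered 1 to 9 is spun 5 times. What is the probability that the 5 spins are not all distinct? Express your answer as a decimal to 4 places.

P(all 5 different) = 9/9 · 8/9 · ··· · 5/9 ≈ 0.2561.
P(at least two equal) = 1 − 0.2561 = 0.7439.

0.7439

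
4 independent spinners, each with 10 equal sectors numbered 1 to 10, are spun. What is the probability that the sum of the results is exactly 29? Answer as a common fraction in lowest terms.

There are 10^4 = 10000 equally likely outcomes.
The number of ordered 4-tuples from {1,…,10} summing to 29 is 348.
P(sum = 29) = 348/10000 = 87/2500.

87/2500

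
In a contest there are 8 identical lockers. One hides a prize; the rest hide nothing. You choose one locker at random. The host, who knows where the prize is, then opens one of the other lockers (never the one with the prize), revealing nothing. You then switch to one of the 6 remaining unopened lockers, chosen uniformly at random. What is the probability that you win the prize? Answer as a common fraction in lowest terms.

7/48

Your original locker holds the prize with probability 1/8, so the other 7 collectively hold it with probability 7/8.
The host can always find an empty locker to open, so this doesn't change that 7/8; it is now spread over the 6 remaining unopened lockers.
P(win by switching) = (7/8) · (1/6) = 7/48.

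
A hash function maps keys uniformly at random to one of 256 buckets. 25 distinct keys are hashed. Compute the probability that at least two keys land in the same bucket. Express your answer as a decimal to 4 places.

It's easier to compute the probability that all 25 are distinct.
P(all distinct) = 256/256 · 255/256 · ··· · 232/256 ≈ 0.2979.
So the probability of at least one match is 1 − 0.2979 = 0.7021.

0.7021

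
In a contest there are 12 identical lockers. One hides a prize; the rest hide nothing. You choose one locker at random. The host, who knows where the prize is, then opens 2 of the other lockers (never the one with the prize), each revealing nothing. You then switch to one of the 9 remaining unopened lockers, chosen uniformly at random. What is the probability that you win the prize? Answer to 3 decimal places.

Your original locker holds the prize with probability 1/12, so the other 11 collectively hold it with probability 11/12.
The host can always find 2 empty lockers to open, so the reveals don't change that 11/12; it is now spread over the 9 remaining unopened lockers.
P(win by switching) = (11/12) · (1/9) = 11/108 ≈ 0.102.

0.102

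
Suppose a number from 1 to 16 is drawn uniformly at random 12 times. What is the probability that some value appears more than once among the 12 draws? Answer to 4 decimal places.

0.9969

P(all 12 different) = 16/16 · 15/16 · ··· · 5/16 ≈ 0.0031.
P(at least two equal) = 1 − 0.0031 = 0.9969.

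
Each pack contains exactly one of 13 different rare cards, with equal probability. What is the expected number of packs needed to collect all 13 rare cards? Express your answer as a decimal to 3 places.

After i distinct types are collected, each trial gives a new one with probability (13−i)/13, so the expected wait for the next new type is 13/(13−i).
E = 13/13 + 13/12 + 13/11 + 13/10 + 13/9 + 13/8 + 13/7 + 13/6 + 13/5 + 13/4 + 13/3 + 13/2 + 13/1 = 1145993/27720 ≈ 41.342.

41.342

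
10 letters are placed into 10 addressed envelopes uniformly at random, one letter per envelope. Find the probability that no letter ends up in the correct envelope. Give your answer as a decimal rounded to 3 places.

This is the derangement probability: permutations of 10 with no fixed point.
D(10) = 10! · (1 − 1/1! + 1/2! − ··· + (−1)^10/10!) = 1334961.
P = 1334961/3628800 = 16481/44800 ≈ 0.368.

0.368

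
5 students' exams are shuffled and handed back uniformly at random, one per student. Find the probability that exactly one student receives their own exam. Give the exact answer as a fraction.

3/8

Choose which one is fixed: C(5,1) = 5 ways.
The remaining 4 must have no fixed point: D(4) = 9.
P = 5·9/120 = 3/8.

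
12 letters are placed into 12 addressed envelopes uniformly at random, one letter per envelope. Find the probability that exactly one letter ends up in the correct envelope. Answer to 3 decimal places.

0.368

Choose which one is fixed: C(12,1) = 12 ways.
The remaining 11 must have no fixed point: D(11) = 14684570.
P = 12·14684570/479001600 = 1468457/3991680 ≈ 0.368.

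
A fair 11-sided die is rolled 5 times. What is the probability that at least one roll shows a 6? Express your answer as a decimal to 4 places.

P(no roll shows a 6) = (10/11)^5 ≈ 0.6209.
P(at least one) = 1 − 0.6209 = 0.3791.

0.3791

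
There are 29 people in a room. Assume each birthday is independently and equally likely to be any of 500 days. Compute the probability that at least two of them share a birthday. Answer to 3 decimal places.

0.563

It's easier to compute the probability that all 29 are distinct.
P(all distinct) = 500/500 · 499/500 · ··· · 472/500 ≈ 0.437.
So the probability of at least one match is 1 − 0.437 = 0.563.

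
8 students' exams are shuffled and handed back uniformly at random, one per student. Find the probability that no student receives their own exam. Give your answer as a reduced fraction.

This is the derangement probability: permutations of 8 with no fixed point.
D(8) = 8! · (1 − 1/1! + 1/2! − ··· + (−1)^8/8!) = 14833.
P = 14833/40320 = 2119/5760.

2119/5760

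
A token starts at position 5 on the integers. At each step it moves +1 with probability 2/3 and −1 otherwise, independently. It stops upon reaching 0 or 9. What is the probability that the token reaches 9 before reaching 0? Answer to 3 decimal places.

0.971

Let r = q/p = (1/3)/(2/3) = 1/2. The recurrence P(i) = p·P(i+1) + q·P(i−1) with P(0)=0, P(9)=1 gives P(i) = (1 − r^i)/(1 − r^9).
P(5) = (1 − (1/2)^5) / (1 − (1/2)^9) = 496/511 ≈ 0.971.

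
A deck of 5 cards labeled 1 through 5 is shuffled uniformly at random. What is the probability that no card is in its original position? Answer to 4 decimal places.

This is the derangement probability: permutations of 5 with no fixed point.
D(5) = 5! · (1 − 1/1! + 1/2! − ··· + (−1)^5/5!) = 44.
P = 44/120 = 11/30 ≈ 0.3667.

0.3667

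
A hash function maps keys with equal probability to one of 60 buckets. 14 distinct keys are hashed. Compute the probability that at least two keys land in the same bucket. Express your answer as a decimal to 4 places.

0.8070

It's easier to compute the probability that all 14 are distinct.
P(all distinct) = 60/60 · 59/60 · ··· · 47/60 ≈ 0.1930.
So the probability of at least one match is 1 − 0.1930 = 0.8070.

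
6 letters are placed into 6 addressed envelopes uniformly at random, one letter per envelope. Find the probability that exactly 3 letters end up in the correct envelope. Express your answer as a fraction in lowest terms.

Choose which 3 of the 6 are fixed: C(6,3) = 20 ways.
The remaining 3 must have no fixed point: D(3) = 2.
P = 20·2/720 = 1/18.

1/18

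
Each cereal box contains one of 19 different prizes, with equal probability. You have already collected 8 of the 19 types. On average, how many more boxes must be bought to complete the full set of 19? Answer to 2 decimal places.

57.38

Starting from 8 distinct types, each trial gives a new one with probability (19−i)/19 when i types are held, so the wait for the next new type is 19/(19−i).
E = 19/11 + 19/10 + 19/9 + 19/8 + 19/7 + 19/6 + 19/5 + 19/4 + 19/3 + 19/2 + 19/1 = 1590509/27720 ≈ 57.38.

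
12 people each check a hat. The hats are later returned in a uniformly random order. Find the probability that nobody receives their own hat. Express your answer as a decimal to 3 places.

0.368

This is the derangement probability: permutations of 12 with no fixed point.
D(12) = 12! · (1 − 1/1! + 1/2! − ··· + (−1)^12/12!) = 176214841.
P = 176214841/479001600 = 16019531/43545600 ≈ 0.368.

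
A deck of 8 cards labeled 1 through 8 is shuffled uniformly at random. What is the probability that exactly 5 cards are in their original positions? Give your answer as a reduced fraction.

Choose which 5 of the 8 are fixed: C(8,5) = 56 ways.
The remaining 3 must have no fixed point: D(3) = 2.
P = 56·2/40320 = 1/360.

1/360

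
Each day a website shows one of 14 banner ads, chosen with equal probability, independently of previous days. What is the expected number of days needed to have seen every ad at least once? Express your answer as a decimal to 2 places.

45.52

After i distinct types are collected, each trial gives a new one with probability (14−i)/14, so the expected wait for the next new type is 14/(14−i).
E = 14/14 + 14/13 + 14/12 + 14/11 + 14/10 + 14/9 + 14/8 + 14/7 + 14/6 + 14/5 + 14/4 + 14/3 + 14/2 + 14/1 = 1171733/25740 ≈ 45.52.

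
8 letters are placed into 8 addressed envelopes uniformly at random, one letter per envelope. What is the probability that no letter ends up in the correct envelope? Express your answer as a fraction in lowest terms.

2119/5760

This is the derangement probability: permutations of 8 with no fixed point.
D(8) = 8! · (1 − 1/1! + 1/2! − ··· + (−1)^8/8!) = 14833.
P = 14833/40320 = 2119/5760.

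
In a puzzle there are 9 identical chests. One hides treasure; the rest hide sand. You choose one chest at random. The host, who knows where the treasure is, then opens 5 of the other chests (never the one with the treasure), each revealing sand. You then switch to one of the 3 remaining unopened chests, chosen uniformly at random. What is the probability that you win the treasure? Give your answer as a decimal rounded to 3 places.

0.296

Your original chest holds the treasure with probability 1/9, so the other 8 collectively hold it with probability 8/9.
The host can always find 5 empty chests to open, so the reveals don't change that 8/9; it is now spread over the 3 remaining unopened chests.
P(win by switching) = (8/9) · (1/3) = 8/27 ≈ 0.296.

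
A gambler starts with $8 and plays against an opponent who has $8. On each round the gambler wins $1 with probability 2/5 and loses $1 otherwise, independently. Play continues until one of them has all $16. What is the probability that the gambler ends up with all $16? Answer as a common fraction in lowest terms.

256/6817

Let r = q/p = (3/5)/(2/5) = 3/2. The recurrence P(i) = p·P(i+1) + q·P(i−1) with P(0)=0, P(16)=1 gives P(i) = (1 − r^i)/(1 − r^16).
P(8) = (1 − (3/2)^8) / (1 − (3/2)^16) = 256/6817.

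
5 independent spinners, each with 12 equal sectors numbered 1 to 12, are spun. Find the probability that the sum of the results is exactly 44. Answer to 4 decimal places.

There are 12^5 = 248832 equally likely outcomes.
The number of ordered 5-tuples from {1,…,12} summing to 44 is 4495.
P(sum = 44) = 4495/248832 ≈ 0.0181.

0.0181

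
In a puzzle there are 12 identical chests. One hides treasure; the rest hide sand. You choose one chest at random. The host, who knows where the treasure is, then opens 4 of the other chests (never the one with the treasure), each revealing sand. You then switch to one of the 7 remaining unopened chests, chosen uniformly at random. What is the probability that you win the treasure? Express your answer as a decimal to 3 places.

0.131

Your original chest holds the treasure with probability 1/12, so the other 11 collectively hold it with probability 11/12.
The host can always find 4 empty chests to open, so the reveals don't change that 11/12; it is now spread over the 7 remaining unopened chests.
P(win by switching) = (11/12) · (1/7) = 11/84 ≈ 0.131.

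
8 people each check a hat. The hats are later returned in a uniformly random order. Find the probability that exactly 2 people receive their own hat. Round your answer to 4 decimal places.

0.1840

Choose which 2 of the 8 are fixed: C(8,2) = 28 ways.
The remaining 6 must have no fixed point: D(6) = 265.
P = 28·265/40320 = 53/288 ≈ 0.1840.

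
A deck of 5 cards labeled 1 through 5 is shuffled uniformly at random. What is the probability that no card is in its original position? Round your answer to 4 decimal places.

This is the derangement probability: permutations of 5 with no fixed point.
D(5) = 5! · (1 − 1/1! + 1/2! − ··· + (−1)^5/5!) = 44.
P = 44/120 = 11/30 ≈ 0.3667.

0.3667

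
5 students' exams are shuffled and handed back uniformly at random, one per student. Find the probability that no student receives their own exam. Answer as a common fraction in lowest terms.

11/30

This is the derangement probability: permutations of 5 with no fixed point.
D(5) = 5! · (1 − 1/1! + 1/2! − ··· + (−1)^5/5!) = 44.
P = 44/120 = 11/30.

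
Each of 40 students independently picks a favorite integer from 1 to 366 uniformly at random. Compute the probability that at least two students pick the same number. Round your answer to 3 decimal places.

It's easier to compute the probability that all 40 are distinct.
P(all distinct) = 366/366 · 365/366 · ··· · 327/366 ≈ 0.109.
So the probability of at least one match is 1 − 0.109 = 0.891.

0.891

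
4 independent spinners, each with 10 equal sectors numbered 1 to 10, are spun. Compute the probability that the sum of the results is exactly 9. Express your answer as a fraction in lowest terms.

There are 10^4 = 10000 equally likely outcomes.
The number of ordered 4-tuples from {1,…,10} summing to 9 is 56.
P(sum = 9) = 56/10000 = 7/1250.

7/1250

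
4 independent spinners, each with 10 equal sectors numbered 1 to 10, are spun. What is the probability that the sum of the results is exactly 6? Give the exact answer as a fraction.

There are 10^4 = 10000 equally likely outcomes.
The number of ordered 4-tuples from {1,…,10} summing to 6 is 10.
P(sum = 6) = 10/10000 = 1/1000.

1/1000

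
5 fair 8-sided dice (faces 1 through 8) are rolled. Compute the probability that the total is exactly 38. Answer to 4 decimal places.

There are 8^5 = 32768 equally likely outcomes.
The number of ordered 5-tuples from {1,…,8} summing to 38 is 15.
P(sum = 38) = 15/32768 ≈ 0.0005.

0.0005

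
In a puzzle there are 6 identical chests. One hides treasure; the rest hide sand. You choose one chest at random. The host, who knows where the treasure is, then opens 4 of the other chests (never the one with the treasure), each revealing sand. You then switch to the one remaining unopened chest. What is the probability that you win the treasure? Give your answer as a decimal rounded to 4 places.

Your original chest holds the treasure with probability 1/6, so the other 5 collectively hold it with probability 5/6.
The host can always find 4 empty chests to open, so the reveals don't change that 5/6; it is now spread over the 1 remaining unopened chest.
P(win by switching) = (5/6) · (1/1) = 5/6 ≈ 0.8333.

0.8333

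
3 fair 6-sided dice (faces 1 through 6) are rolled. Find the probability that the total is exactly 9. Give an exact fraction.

There are 6^3 = 216 equally likely outcomes.
The number of ordered 3-tuples from {1,…,6} summing to 9 is 25.
P(sum = 9) = 25/216.

25/216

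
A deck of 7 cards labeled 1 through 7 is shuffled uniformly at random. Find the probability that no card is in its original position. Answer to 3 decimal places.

This is the derangement probability: permutations of 7 with no fixed point.
D(7) = 7! · (1 − 1/1! + 1/2! − ··· + (−1)^7/7!) = 1854.
P = 1854/5040 = 103/280 ≈ 0.368.

0.368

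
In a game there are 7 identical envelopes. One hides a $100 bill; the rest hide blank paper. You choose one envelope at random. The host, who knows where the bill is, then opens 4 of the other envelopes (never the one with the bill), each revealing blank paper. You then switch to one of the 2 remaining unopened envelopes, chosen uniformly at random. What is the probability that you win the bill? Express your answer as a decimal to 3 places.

0.429

Your original envelope holds the bill with probability 1/7, so the other 6 collectively hold it with probability 6/7.
The host can always find 4 empty envelopes to open, so the reveals don't change that 6/7; it is now spread over the 2 remaining unopened envelopes.
P(win by switching) = (6/7) · (1/2) = 3/7 ≈ 0.429.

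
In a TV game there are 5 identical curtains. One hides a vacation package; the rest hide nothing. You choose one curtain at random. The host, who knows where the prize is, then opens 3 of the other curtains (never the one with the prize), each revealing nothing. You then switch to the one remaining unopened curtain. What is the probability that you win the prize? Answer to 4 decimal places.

Your original curtain holds the prize with probability 1/5, so the other 4 collectively hold it with probability 4/5.
The host can always find 3 empty curtains to open, so the reveals don't change that 4/5; it is now spread over the 1 remaining unopened curtain.
P(win by switching) = (4/5) · (1/1) = 4/5 ≈ 0.8000.

0.8000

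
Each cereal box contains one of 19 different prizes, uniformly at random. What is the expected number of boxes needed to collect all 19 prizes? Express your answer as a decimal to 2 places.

67.41

After i distinct types are collected, each trial gives a new one with probability (19−i)/19, so the expected wait for the next new type is 19/(19−i).
E = 19/19 + 19/18 + 19/17 + 19/16 + 19/15 + 19/14 + 19/13 + 19/12 + 19/11 + 19/10 + 19/9 + 19/8 + 19/7 + 19/6 + 19/5 + 19/4 + 19/3 + 19/2 + 19/1 = 275295799/4084080 ≈ 67.41.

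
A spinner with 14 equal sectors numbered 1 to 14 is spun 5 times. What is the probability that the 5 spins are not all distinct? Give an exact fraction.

2657/4802

P(all 5 different) = 14/14 · 13/14 · ··· · 10/14 = 2145/4802.
P(at least two equal) = 1 − 2145/4802 = 2657/4802.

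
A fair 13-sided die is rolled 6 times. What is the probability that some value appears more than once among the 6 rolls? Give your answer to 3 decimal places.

0.744

P(all 6 different) = 13/13 · 12/13 · ··· · 8/13 ≈ 0.256.
P(at least two equal) = 1 − 0.256 = 0.744.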